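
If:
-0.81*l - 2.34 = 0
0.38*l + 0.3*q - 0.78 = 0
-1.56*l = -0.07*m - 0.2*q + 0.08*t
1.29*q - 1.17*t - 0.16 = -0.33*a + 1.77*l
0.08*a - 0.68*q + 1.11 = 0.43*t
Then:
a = -192.20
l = -2.89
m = -131.49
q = 6.26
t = -43.07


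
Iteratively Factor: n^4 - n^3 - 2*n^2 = (n + 1)*(n^3 - 2*n^2) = n*(n + 1)*(n^2 - 2*n) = n*(n - 2)*(n + 1)*(n)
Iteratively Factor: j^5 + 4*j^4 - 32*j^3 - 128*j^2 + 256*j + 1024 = (j + 4)*(j^4 - 32*j^2 + 256) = (j + 4)^2*(j^3 - 4*j^2 - 16*j + 64) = (j - 4)*(j + 4)^2*(j^2 - 16) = (j - 4)*(j + 4)^3*(j - 4)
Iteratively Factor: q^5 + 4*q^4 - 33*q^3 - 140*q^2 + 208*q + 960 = (q - 3)*(q^4 + 7*q^3 - 12*q^2 - 176*q - 320) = (q - 3)*(q + 4)*(q^3 + 3*q^2 - 24*q - 80) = (q - 3)*(q + 4)^2*(q^2 - q - 20) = (q - 3)*(q + 4)^3*(q - 5)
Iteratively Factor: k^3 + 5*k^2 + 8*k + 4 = (k + 1)*(k^2 + 4*k + 4) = (k + 1)*(k + 2)*(k + 2)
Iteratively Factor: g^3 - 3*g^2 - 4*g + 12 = (g + 2)*(g^2 - 5*g + 6) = (g - 3)*(g + 2)*(g - 2)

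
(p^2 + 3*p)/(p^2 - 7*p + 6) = p*(p + 3)/(p^2 - 7*p + 6)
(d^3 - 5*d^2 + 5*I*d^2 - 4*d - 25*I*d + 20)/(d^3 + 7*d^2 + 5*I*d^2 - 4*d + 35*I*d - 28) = (d - 5)/(d + 7)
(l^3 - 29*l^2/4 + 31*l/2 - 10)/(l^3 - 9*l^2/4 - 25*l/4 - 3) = (4*l^2 - 13*l + 10)/(4*l^2 + 7*l + 3)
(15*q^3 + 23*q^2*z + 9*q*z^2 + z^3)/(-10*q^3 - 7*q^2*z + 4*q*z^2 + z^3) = (3*q + z)/(-2*q + z)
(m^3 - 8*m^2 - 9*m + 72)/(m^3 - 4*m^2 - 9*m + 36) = (m - 8)/(m - 4)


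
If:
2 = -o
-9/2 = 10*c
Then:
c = -9/20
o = -2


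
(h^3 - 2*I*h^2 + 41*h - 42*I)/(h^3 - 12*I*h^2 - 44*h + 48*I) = (h^3 - 2*I*h^2 + 41*h - 42*I)/(h^3 - 12*I*h^2 - 44*h + 48*I)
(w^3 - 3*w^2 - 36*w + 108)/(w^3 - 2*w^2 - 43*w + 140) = (w^3 - 3*w^2 - 36*w + 108)/(w^3 - 2*w^2 - 43*w + 140)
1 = 1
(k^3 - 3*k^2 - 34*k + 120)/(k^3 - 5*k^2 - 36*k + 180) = (k - 4)/(k - 6)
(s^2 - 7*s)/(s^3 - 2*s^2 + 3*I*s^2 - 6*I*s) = (s - 7)/(s^2 + s*(-2 + 3*I) - 6*I)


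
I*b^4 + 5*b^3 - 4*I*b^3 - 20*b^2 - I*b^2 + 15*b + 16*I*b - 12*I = (b - 3)*(b - 4*I)*(b - I)*(I*b - I)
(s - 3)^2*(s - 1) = s^3 - 7*s^2 + 15*s - 9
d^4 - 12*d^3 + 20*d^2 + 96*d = d*(d - 8)*(d - 6)*(d + 2)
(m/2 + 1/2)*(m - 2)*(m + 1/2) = m^3/2 - m^2/4 - 5*m/4 - 1/2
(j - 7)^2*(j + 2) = j^3 - 12*j^2 + 21*j + 98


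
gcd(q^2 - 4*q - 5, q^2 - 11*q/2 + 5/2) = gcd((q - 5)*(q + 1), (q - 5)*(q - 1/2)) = q - 5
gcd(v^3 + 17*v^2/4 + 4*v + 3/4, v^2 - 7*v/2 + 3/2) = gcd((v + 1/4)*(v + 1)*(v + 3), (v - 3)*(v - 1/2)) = 1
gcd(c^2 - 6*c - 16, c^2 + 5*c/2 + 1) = c + 2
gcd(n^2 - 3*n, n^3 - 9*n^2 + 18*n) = n^2 - 3*n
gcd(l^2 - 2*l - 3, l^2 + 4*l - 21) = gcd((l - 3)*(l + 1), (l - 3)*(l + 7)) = l - 3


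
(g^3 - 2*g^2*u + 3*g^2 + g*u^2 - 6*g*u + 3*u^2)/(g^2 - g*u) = g - u + 3 - 3*u/g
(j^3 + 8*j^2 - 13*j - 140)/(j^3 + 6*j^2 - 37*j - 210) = (j - 4)/(j - 6)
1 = 1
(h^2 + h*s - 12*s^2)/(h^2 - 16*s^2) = (-h + 3*s)/(-h + 4*s)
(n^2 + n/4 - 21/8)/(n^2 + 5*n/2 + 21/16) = 2*(2*n - 3)/(4*n + 3)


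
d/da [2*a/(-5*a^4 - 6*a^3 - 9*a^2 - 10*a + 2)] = 2*(15*a^4 + 12*a^3 + 9*a^2 + 2)/(25*a^8 + 60*a^7 + 126*a^6 + 208*a^5 + 181*a^4 + 156*a^3 + 64*a^2 - 40*a + 4)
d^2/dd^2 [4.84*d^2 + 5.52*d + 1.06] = 9.68000000000000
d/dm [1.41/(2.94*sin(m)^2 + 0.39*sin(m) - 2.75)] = -(8.2908*sin(m) + 0.5499)*cos(m)/(2.94*sin(m)^2 + 0.39*sin(m) - 2.75)^2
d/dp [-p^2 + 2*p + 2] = 2 - 2*p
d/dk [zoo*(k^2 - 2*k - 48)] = zoo*(k - 1)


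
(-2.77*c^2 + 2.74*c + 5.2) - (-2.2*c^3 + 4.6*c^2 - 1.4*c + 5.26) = 2.2*c^3 - 7.37*c^2 + 4.14*c - 0.0599999999999996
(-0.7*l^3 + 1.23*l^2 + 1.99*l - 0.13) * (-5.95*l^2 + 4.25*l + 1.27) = 4.165*l^5 - 10.2935*l^4 - 7.502*l^3 + 10.7931*l^2 + 1.9748*l - 0.1651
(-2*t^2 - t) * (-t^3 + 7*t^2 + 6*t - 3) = 2*t^5 - 13*t^4 - 19*t^3 + 3*t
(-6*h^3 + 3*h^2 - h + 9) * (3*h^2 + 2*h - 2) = -18*h^5 - 3*h^4 + 15*h^3 + 19*h^2 + 20*h - 18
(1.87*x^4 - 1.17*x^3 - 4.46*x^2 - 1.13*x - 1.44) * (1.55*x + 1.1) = 2.8985*x^5 + 0.2435*x^4 - 8.2*x^3 - 6.6575*x^2 - 3.475*x - 1.584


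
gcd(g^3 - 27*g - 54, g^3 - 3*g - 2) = 1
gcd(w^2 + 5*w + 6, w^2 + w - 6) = w + 3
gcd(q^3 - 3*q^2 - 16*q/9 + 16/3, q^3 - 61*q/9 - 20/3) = q^2 - 5*q/3 - 4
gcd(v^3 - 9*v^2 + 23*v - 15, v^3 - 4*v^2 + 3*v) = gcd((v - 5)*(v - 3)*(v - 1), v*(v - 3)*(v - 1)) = v^2 - 4*v + 3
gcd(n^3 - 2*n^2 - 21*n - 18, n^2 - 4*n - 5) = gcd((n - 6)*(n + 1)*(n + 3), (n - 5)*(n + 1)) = n + 1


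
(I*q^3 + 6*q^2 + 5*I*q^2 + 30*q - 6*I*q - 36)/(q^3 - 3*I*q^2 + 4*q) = (I*q^3 + q^2*(6 + 5*I) + 6*q*(5 - I) - 36)/(q*(q^2 - 3*I*q + 4))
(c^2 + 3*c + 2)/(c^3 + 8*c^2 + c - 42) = (c^2 + 3*c + 2)/(c^3 + 8*c^2 + c - 42)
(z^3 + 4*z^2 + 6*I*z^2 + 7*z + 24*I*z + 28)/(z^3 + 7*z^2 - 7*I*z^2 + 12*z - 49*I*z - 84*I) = (z^2 + 6*I*z + 7)/(z^2 + z*(3 - 7*I) - 21*I)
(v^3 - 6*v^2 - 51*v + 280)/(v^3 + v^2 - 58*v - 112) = (v - 5)/(v + 2)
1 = 1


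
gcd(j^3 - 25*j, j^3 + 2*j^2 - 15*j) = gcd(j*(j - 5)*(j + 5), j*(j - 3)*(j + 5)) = j^2 + 5*j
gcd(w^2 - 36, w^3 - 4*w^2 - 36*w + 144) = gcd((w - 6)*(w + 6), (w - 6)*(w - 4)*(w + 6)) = w^2 - 36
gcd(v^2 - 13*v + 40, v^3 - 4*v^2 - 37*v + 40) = v - 8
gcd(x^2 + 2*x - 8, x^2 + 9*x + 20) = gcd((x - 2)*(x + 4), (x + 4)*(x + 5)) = x + 4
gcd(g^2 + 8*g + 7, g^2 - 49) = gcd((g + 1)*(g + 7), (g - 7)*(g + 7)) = g + 7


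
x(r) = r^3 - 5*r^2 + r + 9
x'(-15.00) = 826.00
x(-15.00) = -4506.00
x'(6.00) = 49.00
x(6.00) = 51.00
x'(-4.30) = 99.47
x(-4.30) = -167.26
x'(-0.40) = 5.48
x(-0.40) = 7.74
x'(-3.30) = 66.67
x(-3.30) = -84.69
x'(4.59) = 18.30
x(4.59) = 4.95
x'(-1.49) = 22.56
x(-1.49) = -6.90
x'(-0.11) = 2.14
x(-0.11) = 8.83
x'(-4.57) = 109.35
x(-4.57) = -195.44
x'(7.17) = 83.53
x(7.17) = 127.73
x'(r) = 3*r^2 - 10*r + 1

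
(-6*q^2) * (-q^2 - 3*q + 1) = 6*q^4 + 18*q^3 - 6*q^2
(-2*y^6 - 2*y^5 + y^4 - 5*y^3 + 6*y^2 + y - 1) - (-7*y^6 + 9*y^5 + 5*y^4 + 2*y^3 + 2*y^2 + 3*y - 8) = 5*y^6 - 11*y^5 - 4*y^4 - 7*y^3 + 4*y^2 - 2*y + 7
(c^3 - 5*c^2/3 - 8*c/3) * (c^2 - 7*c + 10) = c^5 - 26*c^4/3 + 19*c^3 + 2*c^2 - 80*c/3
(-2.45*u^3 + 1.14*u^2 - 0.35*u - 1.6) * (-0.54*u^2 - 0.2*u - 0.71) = 1.323*u^5 - 0.1256*u^4 + 1.7005*u^3 + 0.1246*u^2 + 0.5685*u + 1.136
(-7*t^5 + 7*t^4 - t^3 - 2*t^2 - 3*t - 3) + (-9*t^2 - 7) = -7*t^5 + 7*t^4 - t^3 - 11*t^2 - 3*t - 10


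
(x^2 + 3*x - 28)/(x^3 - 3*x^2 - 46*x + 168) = 1/(x - 6)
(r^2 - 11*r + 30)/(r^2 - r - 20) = (r - 6)/(r + 4)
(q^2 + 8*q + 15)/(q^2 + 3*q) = (q + 5)/q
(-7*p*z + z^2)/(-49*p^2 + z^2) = z/(7*p + z)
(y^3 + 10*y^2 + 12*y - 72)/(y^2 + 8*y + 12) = (y^2 + 4*y - 12)/(y + 2)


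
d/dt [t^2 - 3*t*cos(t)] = 3*t*sin(t) + 2*t - 3*cos(t)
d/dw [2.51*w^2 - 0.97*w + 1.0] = 5.02*w - 0.97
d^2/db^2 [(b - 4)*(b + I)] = 2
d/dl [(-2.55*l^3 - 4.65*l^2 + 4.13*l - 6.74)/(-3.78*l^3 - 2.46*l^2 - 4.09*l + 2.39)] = (-11.304*l^4 + 52.0818*l^3 - 65.5368*l^2 - 55.3878*l - 17.6959)/(14.2884*l^6 + 18.5976*l^5 + 36.972*l^4 + 2.0544*l^3 + 4.9693*l^2 - 19.5502*l + 5.7121)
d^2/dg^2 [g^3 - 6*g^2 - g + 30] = 6*g - 12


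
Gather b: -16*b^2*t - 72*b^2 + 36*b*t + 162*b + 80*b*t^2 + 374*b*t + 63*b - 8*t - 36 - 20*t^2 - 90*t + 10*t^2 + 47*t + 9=b^2*(-16*t - 72) + b*(80*t^2 + 410*t + 225) - 10*t^2 - 51*t - 27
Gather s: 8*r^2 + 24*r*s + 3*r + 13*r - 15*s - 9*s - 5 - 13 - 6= 8*r^2 + 16*r + s*(24*r - 24) - 24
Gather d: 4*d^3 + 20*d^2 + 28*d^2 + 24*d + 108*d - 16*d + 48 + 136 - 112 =4*d^3 + 48*d^2 + 116*d + 72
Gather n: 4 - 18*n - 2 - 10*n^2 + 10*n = -10*n^2 - 8*n + 2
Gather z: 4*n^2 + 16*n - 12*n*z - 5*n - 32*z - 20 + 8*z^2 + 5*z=4*n^2 + 11*n + 8*z^2 + z*(-12*n - 27) - 20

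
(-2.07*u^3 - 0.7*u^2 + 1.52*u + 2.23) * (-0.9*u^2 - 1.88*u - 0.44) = 1.863*u^5 + 4.5216*u^4 + 0.8588*u^3 - 4.5566*u^2 - 4.8612*u - 0.9812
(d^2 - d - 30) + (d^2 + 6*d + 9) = 2*d^2 + 5*d - 21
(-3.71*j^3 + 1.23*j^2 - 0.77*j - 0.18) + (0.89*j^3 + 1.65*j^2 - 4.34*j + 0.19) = -2.82*j^3 + 2.88*j^2 - 5.11*j + 0.01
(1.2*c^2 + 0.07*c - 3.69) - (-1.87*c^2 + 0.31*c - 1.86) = 3.07*c^2 - 0.24*c - 1.83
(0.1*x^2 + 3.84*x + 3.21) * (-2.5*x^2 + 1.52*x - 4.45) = -0.25*x^4 - 9.448*x^3 - 2.6332*x^2 - 12.2088*x - 14.2845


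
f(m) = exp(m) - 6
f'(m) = exp(m)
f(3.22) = 19.03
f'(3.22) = 25.03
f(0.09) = -4.91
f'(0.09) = 1.09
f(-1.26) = -5.72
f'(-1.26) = 0.28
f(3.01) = 14.29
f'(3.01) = 20.29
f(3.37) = 23.08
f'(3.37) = 29.08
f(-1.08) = -5.66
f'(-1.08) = 0.34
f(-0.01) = -5.01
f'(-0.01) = 0.99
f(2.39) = 4.91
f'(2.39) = 10.91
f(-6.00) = -6.00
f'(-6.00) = 0.00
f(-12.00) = -6.00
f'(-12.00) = 0.00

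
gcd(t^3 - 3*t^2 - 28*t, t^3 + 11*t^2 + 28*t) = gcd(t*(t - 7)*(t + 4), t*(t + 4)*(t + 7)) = t^2 + 4*t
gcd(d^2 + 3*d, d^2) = d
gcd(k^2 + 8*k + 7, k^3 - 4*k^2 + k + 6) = k + 1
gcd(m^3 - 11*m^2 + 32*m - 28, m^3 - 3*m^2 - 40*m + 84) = m^2 - 9*m + 14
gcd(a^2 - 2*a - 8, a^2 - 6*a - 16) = a + 2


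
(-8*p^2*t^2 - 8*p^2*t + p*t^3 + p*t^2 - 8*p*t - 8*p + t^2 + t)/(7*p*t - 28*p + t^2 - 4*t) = (-8*p^2*t^2 - 8*p^2*t + p*t^3 + p*t^2 - 8*p*t - 8*p + t^2 + t)/(7*p*t - 28*p + t^2 - 4*t)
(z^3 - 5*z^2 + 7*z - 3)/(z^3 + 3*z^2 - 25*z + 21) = (z - 1)/(z + 7)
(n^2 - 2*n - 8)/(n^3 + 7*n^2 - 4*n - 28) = (n - 4)/(n^2 + 5*n - 14)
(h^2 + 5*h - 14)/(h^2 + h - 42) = (h - 2)/(h - 6)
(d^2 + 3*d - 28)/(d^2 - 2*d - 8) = (d + 7)/(d + 2)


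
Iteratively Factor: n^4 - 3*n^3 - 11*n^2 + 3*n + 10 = (n - 5)*(n^3 + 2*n^2 - n - 2) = (n - 5)*(n + 2)*(n^2 - 1) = (n - 5)*(n - 1)*(n + 2)*(n + 1)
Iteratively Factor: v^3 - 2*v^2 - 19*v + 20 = (v - 1)*(v^2 - v - 20) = (v - 1)*(v + 4)*(v - 5)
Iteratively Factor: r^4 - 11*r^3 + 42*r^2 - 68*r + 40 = (r - 2)*(r^3 - 9*r^2 + 24*r - 20) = (r - 5)*(r - 2)*(r^2 - 4*r + 4) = (r - 5)*(r - 2)^2*(r - 2)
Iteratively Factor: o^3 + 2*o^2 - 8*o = (o - 2)*(o^2 + 4*o) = (o - 2)*(o + 4)*(o)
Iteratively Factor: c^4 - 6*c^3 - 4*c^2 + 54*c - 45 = (c + 3)*(c^3 - 9*c^2 + 23*c - 15) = (c - 3)*(c + 3)*(c^2 - 6*c + 5) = (c - 3)*(c - 1)*(c + 3)*(c - 5)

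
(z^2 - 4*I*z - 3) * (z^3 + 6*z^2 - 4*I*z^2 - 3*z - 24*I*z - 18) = z^5 + 6*z^4 - 8*I*z^4 - 22*z^3 - 48*I*z^3 - 132*z^2 + 24*I*z^2 + 9*z + 144*I*z + 54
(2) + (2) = 4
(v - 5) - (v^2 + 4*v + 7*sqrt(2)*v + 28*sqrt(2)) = -v^2 - 7*sqrt(2)*v - 3*v - 28*sqrt(2) - 5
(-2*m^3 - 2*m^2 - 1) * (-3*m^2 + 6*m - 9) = 6*m^5 - 6*m^4 + 6*m^3 + 21*m^2 - 6*m + 9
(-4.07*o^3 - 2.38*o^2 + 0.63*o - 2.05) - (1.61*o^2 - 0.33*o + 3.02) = -4.07*o^3 - 3.99*o^2 + 0.96*o - 5.07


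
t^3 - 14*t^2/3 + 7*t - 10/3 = (t - 2)*(t - 5/3)*(t - 1)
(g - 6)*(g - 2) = g^2 - 8*g + 12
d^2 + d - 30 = (d - 5)*(d + 6)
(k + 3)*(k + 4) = k^2 + 7*k + 12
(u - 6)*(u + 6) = u^2 - 36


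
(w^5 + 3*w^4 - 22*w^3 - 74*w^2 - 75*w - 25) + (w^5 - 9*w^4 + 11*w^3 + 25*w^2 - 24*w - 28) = 2*w^5 - 6*w^4 - 11*w^3 - 49*w^2 - 99*w - 53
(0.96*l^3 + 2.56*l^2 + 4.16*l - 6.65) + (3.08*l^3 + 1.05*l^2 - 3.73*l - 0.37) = 4.04*l^3 + 3.61*l^2 + 0.43*l - 7.02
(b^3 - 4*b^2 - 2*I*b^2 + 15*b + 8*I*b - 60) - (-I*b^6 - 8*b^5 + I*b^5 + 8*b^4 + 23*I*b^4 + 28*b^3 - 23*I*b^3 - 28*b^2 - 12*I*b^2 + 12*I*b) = I*b^6 + 8*b^5 - I*b^5 - 8*b^4 - 23*I*b^4 - 27*b^3 + 23*I*b^3 + 24*b^2 + 10*I*b^2 + 15*b - 4*I*b - 60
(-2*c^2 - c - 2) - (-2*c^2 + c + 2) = -2*c - 4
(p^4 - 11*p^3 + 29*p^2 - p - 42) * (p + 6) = p^5 - 5*p^4 - 37*p^3 + 173*p^2 - 48*p - 252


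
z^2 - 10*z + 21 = (z - 7)*(z - 3)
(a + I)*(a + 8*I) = a^2 + 9*I*a - 8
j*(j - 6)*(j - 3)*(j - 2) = j^4 - 11*j^3 + 36*j^2 - 36*j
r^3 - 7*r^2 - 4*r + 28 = (r - 7)*(r - 2)*(r + 2)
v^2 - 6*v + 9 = (v - 3)^2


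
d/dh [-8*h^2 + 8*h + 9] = 8 - 16*h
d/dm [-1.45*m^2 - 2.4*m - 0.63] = -2.9*m - 2.4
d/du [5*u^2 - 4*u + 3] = 10*u - 4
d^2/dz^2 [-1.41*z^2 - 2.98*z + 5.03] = -2.82000000000000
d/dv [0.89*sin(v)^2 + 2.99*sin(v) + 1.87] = (1.78*sin(v) + 2.99)*cos(v)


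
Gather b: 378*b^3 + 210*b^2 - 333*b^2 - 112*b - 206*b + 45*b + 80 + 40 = 378*b^3 - 123*b^2 - 273*b + 120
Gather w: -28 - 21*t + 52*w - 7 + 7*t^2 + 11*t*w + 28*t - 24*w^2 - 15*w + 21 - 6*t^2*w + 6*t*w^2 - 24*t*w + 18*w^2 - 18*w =7*t^2 + 7*t + w^2*(6*t - 6) + w*(-6*t^2 - 13*t + 19) - 14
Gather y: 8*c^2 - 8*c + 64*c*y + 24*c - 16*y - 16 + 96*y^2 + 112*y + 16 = 8*c^2 + 16*c + 96*y^2 + y*(64*c + 96)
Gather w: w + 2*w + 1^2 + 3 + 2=3*w + 6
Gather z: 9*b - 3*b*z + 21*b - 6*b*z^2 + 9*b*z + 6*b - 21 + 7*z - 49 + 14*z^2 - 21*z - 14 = 36*b + z^2*(14 - 6*b) + z*(6*b - 14) - 84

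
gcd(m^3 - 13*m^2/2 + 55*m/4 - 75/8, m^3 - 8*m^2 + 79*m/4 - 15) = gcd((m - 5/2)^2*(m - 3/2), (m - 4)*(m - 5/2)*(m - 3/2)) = m^2 - 4*m + 15/4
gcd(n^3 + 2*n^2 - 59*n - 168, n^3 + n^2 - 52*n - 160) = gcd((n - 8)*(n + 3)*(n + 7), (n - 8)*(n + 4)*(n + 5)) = n - 8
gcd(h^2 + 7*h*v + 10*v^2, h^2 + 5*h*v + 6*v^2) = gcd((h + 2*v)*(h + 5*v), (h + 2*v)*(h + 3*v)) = h + 2*v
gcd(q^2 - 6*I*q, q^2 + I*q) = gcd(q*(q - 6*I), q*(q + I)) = q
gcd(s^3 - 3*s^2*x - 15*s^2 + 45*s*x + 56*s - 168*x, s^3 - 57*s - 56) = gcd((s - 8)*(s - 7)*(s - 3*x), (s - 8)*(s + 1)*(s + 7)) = s - 8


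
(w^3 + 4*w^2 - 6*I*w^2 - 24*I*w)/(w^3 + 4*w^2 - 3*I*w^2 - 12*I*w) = (w - 6*I)/(w - 3*I)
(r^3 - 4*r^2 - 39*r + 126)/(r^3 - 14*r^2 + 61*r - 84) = (r + 6)/(r - 4)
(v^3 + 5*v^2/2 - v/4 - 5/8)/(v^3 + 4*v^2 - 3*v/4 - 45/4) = (4*v^2 - 1)/(2*(2*v^2 + 3*v - 9))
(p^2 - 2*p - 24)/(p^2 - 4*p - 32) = (p - 6)/(p - 8)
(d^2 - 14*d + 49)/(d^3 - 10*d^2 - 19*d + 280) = (d - 7)/(d^2 - 3*d - 40)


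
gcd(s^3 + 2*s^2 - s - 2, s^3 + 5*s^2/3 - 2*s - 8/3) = s^2 + 3*s + 2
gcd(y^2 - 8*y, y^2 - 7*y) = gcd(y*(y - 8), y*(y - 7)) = y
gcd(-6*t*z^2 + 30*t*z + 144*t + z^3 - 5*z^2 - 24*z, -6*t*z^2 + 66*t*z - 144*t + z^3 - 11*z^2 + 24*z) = -6*t*z + 48*t + z^2 - 8*z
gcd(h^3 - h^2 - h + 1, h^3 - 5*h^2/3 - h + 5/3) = h^2 - 1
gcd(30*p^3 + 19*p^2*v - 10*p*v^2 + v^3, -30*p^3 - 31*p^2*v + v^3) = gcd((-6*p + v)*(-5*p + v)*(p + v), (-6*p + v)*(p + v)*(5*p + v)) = 6*p^2 + 5*p*v - v^2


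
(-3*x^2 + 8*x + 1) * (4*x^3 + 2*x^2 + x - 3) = -12*x^5 + 26*x^4 + 17*x^3 + 19*x^2 - 23*x - 3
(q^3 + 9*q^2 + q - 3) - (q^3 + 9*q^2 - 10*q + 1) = 11*q - 4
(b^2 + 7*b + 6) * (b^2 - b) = b^4 + 6*b^3 - b^2 - 6*b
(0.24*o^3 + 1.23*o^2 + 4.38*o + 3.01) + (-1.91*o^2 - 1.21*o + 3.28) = 0.24*o^3 - 0.68*o^2 + 3.17*o + 6.29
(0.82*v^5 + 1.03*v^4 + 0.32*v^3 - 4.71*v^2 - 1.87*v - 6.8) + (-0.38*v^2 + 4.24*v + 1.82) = 0.82*v^5 + 1.03*v^4 + 0.32*v^3 - 5.09*v^2 + 2.37*v - 4.98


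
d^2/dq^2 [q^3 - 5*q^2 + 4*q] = 6*q - 10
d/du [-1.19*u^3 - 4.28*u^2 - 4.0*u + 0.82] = -3.57*u^2 - 8.56*u - 4.0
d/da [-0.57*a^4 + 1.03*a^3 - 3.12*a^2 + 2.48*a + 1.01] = -2.28*a^3 + 3.09*a^2 - 6.24*a + 2.48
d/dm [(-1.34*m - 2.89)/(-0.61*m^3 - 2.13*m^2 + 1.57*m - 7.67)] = (-1.6348*m^3 - 8.1429*m^2 - 12.3114*m + 14.8151)/(0.3721*m^6 + 2.5986*m^5 + 2.6215*m^4 + 2.6692*m^3 + 35.1391*m^2 - 24.0838*m + 58.8289)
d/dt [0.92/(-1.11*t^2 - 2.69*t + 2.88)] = (2.0424*t + 2.4748)/(1.11*t^2 + 2.69*t - 2.88)^2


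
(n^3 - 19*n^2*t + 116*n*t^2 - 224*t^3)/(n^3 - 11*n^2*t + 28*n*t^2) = (n - 8*t)/n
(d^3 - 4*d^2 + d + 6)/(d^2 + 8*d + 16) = (d^3 - 4*d^2 + d + 6)/(d^2 + 8*d + 16)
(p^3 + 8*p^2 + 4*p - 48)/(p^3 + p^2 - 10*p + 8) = (p + 6)/(p - 1)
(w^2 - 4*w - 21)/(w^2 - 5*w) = (w^2 - 4*w - 21)/(w*(w - 5))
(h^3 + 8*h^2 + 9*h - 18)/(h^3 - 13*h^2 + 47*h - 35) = (h^2 + 9*h + 18)/(h^2 - 12*h + 35)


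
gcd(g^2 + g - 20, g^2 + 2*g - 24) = g - 4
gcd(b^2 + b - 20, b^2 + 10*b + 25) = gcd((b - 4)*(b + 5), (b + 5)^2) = b + 5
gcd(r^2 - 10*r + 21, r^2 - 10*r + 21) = r^2 - 10*r + 21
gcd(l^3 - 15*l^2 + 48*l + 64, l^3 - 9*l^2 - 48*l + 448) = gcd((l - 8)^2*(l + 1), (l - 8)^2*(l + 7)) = l^2 - 16*l + 64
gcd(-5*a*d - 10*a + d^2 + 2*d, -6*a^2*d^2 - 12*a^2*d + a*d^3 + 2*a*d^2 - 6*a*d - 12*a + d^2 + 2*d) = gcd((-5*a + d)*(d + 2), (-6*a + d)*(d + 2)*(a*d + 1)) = d + 2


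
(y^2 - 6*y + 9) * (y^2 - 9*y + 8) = y^4 - 15*y^3 + 71*y^2 - 129*y + 72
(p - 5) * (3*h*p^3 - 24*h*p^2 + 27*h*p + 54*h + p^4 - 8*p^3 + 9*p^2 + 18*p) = 3*h*p^4 - 39*h*p^3 + 147*h*p^2 - 81*h*p - 270*h + p^5 - 13*p^4 + 49*p^3 - 27*p^2 - 90*p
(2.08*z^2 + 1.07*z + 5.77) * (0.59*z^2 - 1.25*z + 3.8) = 1.2272*z^4 - 1.9687*z^3 + 9.9708*z^2 - 3.1465*z + 21.926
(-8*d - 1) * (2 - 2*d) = 16*d^2 - 14*d - 2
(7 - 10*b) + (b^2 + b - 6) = b^2 - 9*b + 1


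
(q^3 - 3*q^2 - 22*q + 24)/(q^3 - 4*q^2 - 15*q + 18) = (q + 4)/(q + 3)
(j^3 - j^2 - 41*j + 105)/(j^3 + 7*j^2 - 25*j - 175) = (j - 3)/(j + 5)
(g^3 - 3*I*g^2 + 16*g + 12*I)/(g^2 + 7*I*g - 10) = (g^2 - 5*I*g + 6)/(g + 5*I)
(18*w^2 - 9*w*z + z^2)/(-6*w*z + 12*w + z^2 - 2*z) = (-3*w + z)/(z - 2)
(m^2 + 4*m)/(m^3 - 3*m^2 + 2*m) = (m + 4)/(m^2 - 3*m + 2)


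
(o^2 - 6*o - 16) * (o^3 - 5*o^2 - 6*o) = o^5 - 11*o^4 + 8*o^3 + 116*o^2 + 96*o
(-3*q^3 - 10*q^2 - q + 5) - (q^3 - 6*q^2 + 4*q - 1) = -4*q^3 - 4*q^2 - 5*q + 6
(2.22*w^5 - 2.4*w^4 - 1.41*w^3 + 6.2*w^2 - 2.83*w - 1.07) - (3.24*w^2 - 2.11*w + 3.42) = 2.22*w^5 - 2.4*w^4 - 1.41*w^3 + 2.96*w^2 - 0.72*w - 4.49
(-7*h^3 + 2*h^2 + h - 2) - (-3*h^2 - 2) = -7*h^3 + 5*h^2 + h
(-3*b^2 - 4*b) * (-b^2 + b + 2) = 3*b^4 + b^3 - 10*b^2 - 8*b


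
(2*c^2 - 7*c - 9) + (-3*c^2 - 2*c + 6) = -c^2 - 9*c - 3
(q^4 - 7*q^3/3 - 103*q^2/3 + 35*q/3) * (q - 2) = q^5 - 13*q^4/3 - 89*q^3/3 + 241*q^2/3 - 70*q/3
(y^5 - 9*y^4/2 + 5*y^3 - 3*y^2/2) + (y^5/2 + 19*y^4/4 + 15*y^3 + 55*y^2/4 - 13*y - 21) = 3*y^5/2 + y^4/4 + 20*y^3 + 49*y^2/4 - 13*y - 21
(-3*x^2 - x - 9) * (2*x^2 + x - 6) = -6*x^4 - 5*x^3 - x^2 - 3*x + 54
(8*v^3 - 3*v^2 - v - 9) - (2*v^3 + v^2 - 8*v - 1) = 6*v^3 - 4*v^2 + 7*v - 8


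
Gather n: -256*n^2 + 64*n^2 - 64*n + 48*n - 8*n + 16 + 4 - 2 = -192*n^2 - 24*n + 18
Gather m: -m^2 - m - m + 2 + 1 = -m^2 - 2*m + 3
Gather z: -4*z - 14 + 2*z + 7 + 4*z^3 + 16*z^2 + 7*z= 4*z^3 + 16*z^2 + 5*z - 7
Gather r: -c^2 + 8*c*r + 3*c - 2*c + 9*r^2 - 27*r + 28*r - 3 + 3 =-c^2 + c + 9*r^2 + r*(8*c + 1)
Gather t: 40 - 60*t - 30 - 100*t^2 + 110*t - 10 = -100*t^2 + 50*t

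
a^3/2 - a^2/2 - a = a*(a/2 + 1/2)*(a - 2)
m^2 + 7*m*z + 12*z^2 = (m + 3*z)*(m + 4*z)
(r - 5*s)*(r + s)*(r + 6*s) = r^3 + 2*r^2*s - 29*r*s^2 - 30*s^3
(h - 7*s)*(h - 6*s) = h^2 - 13*h*s + 42*s^2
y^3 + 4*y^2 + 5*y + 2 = (y + 1)^2*(y + 2)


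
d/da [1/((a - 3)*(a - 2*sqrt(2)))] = ((3 - a)*(a - 2*sqrt(2))^2 + (-a + 2*sqrt(2))*(a - 3)^2)/((a - 3)^3*(a - 2*sqrt(2))^3)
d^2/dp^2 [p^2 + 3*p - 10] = 2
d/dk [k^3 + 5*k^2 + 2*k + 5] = 3*k^2 + 10*k + 2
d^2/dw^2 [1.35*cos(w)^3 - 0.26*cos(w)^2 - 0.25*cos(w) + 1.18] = -0.7625*cos(w) + 0.52*cos(2*w) - 3.0375*cos(3*w)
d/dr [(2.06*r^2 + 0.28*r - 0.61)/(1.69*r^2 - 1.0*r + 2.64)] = (-2.5332*r^2 + 12.9386*r + 0.1292)/(2.8561*r^4 - 3.38*r^3 + 9.9232*r^2 - 5.28*r + 6.9696)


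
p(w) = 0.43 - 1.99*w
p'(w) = -1.99000000000000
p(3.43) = -6.40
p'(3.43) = -1.99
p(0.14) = 0.15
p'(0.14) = -1.99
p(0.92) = -1.40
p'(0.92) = -1.99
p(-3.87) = 8.13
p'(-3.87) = -1.99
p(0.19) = 0.05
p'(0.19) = -1.99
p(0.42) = -0.41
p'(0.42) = -1.99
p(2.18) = -3.91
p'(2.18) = -1.99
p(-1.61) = 3.63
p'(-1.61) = -1.99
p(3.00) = -5.54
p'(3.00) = -1.99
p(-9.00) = 18.34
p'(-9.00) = -1.99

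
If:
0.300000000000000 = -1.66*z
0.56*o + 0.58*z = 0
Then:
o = 0.19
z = -0.18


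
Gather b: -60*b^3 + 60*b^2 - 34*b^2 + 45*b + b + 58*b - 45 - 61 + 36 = -60*b^3 + 26*b^2 + 104*b - 70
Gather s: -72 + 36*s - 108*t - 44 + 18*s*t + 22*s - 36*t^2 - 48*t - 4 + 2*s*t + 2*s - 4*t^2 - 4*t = s*(20*t + 60) - 40*t^2 - 160*t - 120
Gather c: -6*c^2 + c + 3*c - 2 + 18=-6*c^2 + 4*c + 16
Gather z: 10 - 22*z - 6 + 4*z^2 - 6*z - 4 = 4*z^2 - 28*z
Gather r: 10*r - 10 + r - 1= 11*r - 11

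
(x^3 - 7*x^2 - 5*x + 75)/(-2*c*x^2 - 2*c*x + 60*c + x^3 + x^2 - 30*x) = (x^2 - 2*x - 15)/(-2*c*x - 12*c + x^2 + 6*x)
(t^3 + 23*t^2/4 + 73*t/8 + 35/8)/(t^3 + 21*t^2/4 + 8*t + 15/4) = (t + 7/2)/(t + 3)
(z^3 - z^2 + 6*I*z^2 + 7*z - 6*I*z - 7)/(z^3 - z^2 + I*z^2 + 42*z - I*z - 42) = (z - I)/(z - 6*I)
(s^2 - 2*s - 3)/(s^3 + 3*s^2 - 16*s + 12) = (s^2 - 2*s - 3)/(s^3 + 3*s^2 - 16*s + 12)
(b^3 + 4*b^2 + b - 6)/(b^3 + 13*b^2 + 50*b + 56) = (b^2 + 2*b - 3)/(b^2 + 11*b + 28)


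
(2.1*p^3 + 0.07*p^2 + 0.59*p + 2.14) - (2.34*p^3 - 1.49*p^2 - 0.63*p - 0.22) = -0.24*p^3 + 1.56*p^2 + 1.22*p + 2.36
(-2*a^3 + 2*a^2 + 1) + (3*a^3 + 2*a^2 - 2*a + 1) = a^3 + 4*a^2 - 2*a + 2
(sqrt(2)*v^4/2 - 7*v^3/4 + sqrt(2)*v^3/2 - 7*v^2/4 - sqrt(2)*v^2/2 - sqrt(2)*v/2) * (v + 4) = sqrt(2)*v^5/2 - 7*v^4/4 + 5*sqrt(2)*v^4/2 - 35*v^3/4 + 3*sqrt(2)*v^3/2 - 7*v^2 - 5*sqrt(2)*v^2/2 - 2*sqrt(2)*v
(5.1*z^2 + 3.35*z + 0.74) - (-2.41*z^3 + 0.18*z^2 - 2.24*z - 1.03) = 2.41*z^3 + 4.92*z^2 + 5.59*z + 1.77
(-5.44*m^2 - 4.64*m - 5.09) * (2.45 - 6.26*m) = 34.0544*m^3 + 15.7184*m^2 + 20.4954*m - 12.4705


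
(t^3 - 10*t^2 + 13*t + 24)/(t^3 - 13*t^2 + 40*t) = (t^2 - 2*t - 3)/(t*(t - 5))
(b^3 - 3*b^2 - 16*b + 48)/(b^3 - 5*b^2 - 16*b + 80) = (b - 3)/(b - 5)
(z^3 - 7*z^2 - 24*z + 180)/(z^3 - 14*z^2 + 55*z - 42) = (z^2 - z - 30)/(z^2 - 8*z + 7)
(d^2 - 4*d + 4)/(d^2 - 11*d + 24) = (d^2 - 4*d + 4)/(d^2 - 11*d + 24)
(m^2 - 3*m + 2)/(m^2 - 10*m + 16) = (m - 1)/(m - 8)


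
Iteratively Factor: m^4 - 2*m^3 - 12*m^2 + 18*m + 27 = (m + 1)*(m^3 - 3*m^2 - 9*m + 27) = (m - 3)*(m + 1)*(m^2 - 9) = (m - 3)^2*(m + 1)*(m + 3)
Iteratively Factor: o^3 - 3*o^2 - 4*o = (o)*(o^2 - 3*o - 4) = o*(o - 4)*(o + 1)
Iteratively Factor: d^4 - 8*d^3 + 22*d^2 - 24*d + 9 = (d - 3)*(d^3 - 5*d^2 + 7*d - 3) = (d - 3)^2*(d^2 - 2*d + 1) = (d - 3)^2*(d - 1)*(d - 1)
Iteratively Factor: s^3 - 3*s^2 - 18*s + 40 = (s - 5)*(s^2 + 2*s - 8) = (s - 5)*(s - 2)*(s + 4)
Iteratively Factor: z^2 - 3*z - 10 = (z + 2)*(z - 5)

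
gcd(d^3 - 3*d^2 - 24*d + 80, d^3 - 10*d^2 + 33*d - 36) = d - 4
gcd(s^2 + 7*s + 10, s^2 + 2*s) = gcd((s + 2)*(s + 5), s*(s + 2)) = s + 2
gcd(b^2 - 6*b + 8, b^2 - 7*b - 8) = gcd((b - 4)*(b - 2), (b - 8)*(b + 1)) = 1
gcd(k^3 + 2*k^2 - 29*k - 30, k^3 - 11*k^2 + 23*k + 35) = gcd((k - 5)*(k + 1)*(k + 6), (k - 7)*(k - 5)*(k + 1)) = k^2 - 4*k - 5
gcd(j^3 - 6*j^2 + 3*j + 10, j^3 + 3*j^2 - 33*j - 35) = j^2 - 4*j - 5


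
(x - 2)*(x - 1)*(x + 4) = x^3 + x^2 - 10*x + 8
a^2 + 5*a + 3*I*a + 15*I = (a + 5)*(a + 3*I)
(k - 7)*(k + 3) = k^2 - 4*k - 21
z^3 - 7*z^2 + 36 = (z - 6)*(z - 3)*(z + 2)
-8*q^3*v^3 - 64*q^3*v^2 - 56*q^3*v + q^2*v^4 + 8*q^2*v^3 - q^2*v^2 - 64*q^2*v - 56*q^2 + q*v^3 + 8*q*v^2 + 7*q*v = (-8*q + v)*(v + 7)*(q*v + 1)*(q*v + q)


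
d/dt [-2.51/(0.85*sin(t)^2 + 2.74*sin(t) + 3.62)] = (4.267*sin(t) + 6.8774)*cos(t)/(0.85*sin(t)^2 + 2.74*sin(t) + 3.62)^2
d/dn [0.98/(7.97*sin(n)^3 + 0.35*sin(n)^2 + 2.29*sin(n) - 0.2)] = (-0.686*sin(n) + 11.7159*cos(2*n) - 13.9601)*cos(n)/(7.97*sin(n)^3 + 0.35*sin(n)^2 + 2.29*sin(n) - 0.2)^2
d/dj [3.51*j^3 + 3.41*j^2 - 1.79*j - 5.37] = 10.53*j^2 + 6.82*j - 1.79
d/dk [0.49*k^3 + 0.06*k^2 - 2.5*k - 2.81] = 1.47*k^2 + 0.12*k - 2.5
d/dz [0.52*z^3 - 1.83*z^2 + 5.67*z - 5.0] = 1.56*z^2 - 3.66*z + 5.67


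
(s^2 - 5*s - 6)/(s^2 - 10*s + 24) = (s + 1)/(s - 4)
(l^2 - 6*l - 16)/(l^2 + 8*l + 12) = (l - 8)/(l + 6)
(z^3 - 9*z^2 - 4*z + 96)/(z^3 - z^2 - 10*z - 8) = (z^2 - 5*z - 24)/(z^2 + 3*z + 2)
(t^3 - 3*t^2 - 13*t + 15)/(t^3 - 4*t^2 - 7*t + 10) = (t + 3)/(t + 2)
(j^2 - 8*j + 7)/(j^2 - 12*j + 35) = (j - 1)/(j - 5)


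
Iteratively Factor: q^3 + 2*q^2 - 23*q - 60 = (q + 3)*(q^2 - q - 20) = (q - 5)*(q + 3)*(q + 4)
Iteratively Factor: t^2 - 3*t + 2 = (t - 2)*(t - 1)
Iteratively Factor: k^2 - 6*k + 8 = (k - 2)*(k - 4)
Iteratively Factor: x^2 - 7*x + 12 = (x - 3)*(x - 4)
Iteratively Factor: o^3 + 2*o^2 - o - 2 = (o - 1)*(o^2 + 3*o + 2) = (o - 1)*(o + 1)*(o + 2)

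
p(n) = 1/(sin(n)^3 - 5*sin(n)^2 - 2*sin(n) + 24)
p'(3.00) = -0.00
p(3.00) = 0.04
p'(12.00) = -0.00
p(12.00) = 0.04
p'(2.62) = -0.01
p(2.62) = 0.05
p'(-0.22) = -0.00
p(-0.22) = 0.04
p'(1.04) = 0.01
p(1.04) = 0.05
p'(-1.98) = 0.01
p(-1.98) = 0.05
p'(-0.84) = -0.01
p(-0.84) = 0.04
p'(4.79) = -0.00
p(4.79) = 0.05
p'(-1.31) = -0.01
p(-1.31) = 0.05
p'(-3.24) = -0.01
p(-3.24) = 0.04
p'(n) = (-3*sin(n)^2*cos(n) + 10*sin(n)*cos(n) + 2*cos(n))/(sin(n)^3 - 5*sin(n)^2 - 2*sin(n) + 24)^2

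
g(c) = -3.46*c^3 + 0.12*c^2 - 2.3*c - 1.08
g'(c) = -10.38*c^2 + 0.24*c - 2.3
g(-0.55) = 0.80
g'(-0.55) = -5.57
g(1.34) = -12.27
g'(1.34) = -20.62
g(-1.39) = 11.64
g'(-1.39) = -22.69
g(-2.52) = 60.85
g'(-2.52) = -68.82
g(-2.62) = 68.00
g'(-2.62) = -74.18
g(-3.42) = 146.60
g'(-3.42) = -124.53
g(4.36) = -295.60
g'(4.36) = -198.57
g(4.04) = -236.56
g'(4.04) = -170.75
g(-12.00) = 6022.68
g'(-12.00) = -1499.90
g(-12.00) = 6022.68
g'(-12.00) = -1499.90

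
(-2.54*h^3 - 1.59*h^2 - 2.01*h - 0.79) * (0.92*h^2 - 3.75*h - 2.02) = -2.3368*h^5 + 8.0622*h^4 + 9.2441*h^3 + 10.0225*h^2 + 7.0227*h + 1.5958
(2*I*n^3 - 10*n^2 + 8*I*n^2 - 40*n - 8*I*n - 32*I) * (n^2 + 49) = 2*I*n^5 - 10*n^4 + 8*I*n^4 - 40*n^3 + 90*I*n^3 - 490*n^2 + 360*I*n^2 - 1960*n - 392*I*n - 1568*I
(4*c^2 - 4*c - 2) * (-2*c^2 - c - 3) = -8*c^4 + 4*c^3 - 4*c^2 + 14*c + 6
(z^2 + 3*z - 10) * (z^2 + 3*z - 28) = z^4 + 6*z^3 - 29*z^2 - 114*z + 280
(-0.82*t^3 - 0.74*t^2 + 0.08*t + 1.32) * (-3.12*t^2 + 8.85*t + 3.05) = 2.5584*t^5 - 4.9482*t^4 - 9.2996*t^3 - 5.6674*t^2 + 11.926*t + 4.026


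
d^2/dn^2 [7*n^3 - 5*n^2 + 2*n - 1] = 42*n - 10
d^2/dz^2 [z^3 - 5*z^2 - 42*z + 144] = 6*z - 10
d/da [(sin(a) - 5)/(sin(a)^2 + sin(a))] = (-cos(a) + 10/tan(a) + 5*cos(a)/sin(a)^2)/(sin(a) + 1)^2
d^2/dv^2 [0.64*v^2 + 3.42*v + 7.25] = 1.28000000000000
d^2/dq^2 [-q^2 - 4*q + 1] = -2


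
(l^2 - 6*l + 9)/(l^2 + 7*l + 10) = (l^2 - 6*l + 9)/(l^2 + 7*l + 10)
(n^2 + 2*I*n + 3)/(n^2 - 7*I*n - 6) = (n + 3*I)/(n - 6*I)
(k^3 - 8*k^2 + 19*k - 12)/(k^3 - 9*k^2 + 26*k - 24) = (k - 1)/(k - 2)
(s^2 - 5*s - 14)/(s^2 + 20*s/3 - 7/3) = 3*(s^2 - 5*s - 14)/(3*s^2 + 20*s - 7)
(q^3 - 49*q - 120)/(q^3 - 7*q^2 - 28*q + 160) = (q + 3)/(q - 4)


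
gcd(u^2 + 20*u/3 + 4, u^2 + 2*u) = 1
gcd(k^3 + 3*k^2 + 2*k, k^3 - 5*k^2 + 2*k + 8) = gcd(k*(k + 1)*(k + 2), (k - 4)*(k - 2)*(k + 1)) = k + 1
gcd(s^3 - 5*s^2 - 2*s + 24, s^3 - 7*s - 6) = s^2 - s - 6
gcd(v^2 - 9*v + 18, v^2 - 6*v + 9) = v - 3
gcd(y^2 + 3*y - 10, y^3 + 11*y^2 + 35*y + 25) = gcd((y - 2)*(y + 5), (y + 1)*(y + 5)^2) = y + 5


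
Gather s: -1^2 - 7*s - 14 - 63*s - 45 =-70*s - 60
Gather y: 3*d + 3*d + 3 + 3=6*d + 6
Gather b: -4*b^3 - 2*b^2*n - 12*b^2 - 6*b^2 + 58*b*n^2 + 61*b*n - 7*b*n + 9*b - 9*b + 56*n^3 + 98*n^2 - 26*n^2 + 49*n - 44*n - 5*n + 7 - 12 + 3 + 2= -4*b^3 + b^2*(-2*n - 18) + b*(58*n^2 + 54*n) + 56*n^3 + 72*n^2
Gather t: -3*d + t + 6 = -3*d + t + 6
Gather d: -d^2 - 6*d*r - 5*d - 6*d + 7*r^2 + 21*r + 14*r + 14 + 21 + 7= -d^2 + d*(-6*r - 11) + 7*r^2 + 35*r + 42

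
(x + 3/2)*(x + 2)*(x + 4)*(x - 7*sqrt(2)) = x^4 - 7*sqrt(2)*x^3 + 15*x^3/2 - 105*sqrt(2)*x^2/2 + 17*x^2 - 119*sqrt(2)*x + 12*x - 84*sqrt(2)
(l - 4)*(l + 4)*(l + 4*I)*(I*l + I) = I*l^4 - 4*l^3 + I*l^3 - 4*l^2 - 16*I*l^2 + 64*l - 16*I*l + 64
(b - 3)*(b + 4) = b^2 + b - 12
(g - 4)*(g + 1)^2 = g^3 - 2*g^2 - 7*g - 4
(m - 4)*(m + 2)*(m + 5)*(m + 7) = m^4 + 10*m^3 + 3*m^2 - 166*m - 280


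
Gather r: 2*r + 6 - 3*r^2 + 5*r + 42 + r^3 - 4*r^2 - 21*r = r^3 - 7*r^2 - 14*r + 48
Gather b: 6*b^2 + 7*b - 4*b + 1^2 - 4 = 6*b^2 + 3*b - 3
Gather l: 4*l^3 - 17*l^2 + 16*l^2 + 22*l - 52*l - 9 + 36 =4*l^3 - l^2 - 30*l + 27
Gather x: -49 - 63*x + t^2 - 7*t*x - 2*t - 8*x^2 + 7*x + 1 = t^2 - 2*t - 8*x^2 + x*(-7*t - 56) - 48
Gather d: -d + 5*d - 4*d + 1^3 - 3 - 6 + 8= 0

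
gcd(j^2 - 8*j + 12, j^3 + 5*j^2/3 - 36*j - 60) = j - 6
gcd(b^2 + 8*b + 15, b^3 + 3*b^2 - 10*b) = b + 5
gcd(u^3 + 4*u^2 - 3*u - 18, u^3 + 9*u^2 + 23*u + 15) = u + 3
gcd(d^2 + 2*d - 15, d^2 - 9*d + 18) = d - 3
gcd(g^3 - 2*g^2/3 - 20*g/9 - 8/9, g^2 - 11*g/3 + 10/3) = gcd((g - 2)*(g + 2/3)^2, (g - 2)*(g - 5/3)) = g - 2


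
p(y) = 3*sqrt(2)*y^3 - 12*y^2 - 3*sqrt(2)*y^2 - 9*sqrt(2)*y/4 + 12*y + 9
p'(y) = 9*sqrt(2)*y^2 - 24*y - 6*sqrt(2)*y - 9*sqrt(2)/4 + 12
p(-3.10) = -300.82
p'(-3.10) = 231.84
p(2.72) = -1.81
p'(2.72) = 14.62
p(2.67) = -2.49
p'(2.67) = 12.82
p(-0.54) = -1.17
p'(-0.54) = 30.07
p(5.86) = 356.65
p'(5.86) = 255.53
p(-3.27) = -341.86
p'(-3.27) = 251.14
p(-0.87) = -13.76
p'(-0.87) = 46.71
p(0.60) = 9.36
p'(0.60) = -6.09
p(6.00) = 393.58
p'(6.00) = 272.11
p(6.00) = 393.58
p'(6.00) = 272.11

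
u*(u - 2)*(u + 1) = u^3 - u^2 - 2*u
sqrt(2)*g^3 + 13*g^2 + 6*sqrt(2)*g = g*(g + 6*sqrt(2))*(sqrt(2)*g + 1)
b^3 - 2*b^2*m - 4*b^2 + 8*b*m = b*(b - 4)*(b - 2*m)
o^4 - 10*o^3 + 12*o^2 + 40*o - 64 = (o - 8)*(o - 2)^2*(o + 2)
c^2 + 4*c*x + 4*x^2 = (c + 2*x)^2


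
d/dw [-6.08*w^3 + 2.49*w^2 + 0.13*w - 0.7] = -18.24*w^2 + 4.98*w + 0.13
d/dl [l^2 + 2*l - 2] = 2*l + 2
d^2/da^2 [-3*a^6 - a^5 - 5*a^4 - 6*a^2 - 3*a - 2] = -90*a^4 - 20*a^3 - 60*a^2 - 12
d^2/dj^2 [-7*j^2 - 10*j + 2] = -14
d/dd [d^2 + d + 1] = 2*d + 1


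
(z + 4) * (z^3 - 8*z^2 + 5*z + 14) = z^4 - 4*z^3 - 27*z^2 + 34*z + 56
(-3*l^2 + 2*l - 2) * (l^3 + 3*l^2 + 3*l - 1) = -3*l^5 - 7*l^4 - 5*l^3 + 3*l^2 - 8*l + 2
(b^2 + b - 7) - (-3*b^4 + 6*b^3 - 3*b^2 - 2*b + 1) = 3*b^4 - 6*b^3 + 4*b^2 + 3*b - 8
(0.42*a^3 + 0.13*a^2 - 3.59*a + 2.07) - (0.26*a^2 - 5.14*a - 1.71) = 0.42*a^3 - 0.13*a^2 + 1.55*a + 3.78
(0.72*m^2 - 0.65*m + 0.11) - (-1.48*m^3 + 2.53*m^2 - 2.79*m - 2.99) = 1.48*m^3 - 1.81*m^2 + 2.14*m + 3.1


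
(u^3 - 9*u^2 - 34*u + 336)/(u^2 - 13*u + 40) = (u^2 - u - 42)/(u - 5)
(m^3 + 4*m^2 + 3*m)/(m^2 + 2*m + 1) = m*(m + 3)/(m + 1)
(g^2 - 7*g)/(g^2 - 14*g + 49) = g/(g - 7)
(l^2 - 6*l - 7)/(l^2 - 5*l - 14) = (l + 1)/(l + 2)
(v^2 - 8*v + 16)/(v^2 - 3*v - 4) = (v - 4)/(v + 1)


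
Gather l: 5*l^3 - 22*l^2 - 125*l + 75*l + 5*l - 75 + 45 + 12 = 5*l^3 - 22*l^2 - 45*l - 18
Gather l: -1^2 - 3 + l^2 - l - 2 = l^2 - l - 6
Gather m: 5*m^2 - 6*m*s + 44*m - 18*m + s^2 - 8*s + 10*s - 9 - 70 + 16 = 5*m^2 + m*(26 - 6*s) + s^2 + 2*s - 63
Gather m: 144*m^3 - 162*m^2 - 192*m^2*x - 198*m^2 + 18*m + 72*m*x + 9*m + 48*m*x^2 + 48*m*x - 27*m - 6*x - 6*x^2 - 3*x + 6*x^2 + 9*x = 144*m^3 + m^2*(-192*x - 360) + m*(48*x^2 + 120*x)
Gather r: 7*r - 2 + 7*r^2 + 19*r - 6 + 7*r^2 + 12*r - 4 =14*r^2 + 38*r - 12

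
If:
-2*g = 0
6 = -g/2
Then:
No Solution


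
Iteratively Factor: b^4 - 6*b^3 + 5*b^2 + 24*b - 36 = (b - 3)*(b^3 - 3*b^2 - 4*b + 12) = (b - 3)^2*(b^2 - 4) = (b - 3)^2*(b - 2)*(b + 2)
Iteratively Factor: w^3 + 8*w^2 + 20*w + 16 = (w + 2)*(w^2 + 6*w + 8) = (w + 2)*(w + 4)*(w + 2)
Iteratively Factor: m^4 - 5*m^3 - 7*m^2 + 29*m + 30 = (m + 1)*(m^3 - 6*m^2 - m + 30) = (m + 1)*(m + 2)*(m^2 - 8*m + 15) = (m - 5)*(m + 1)*(m + 2)*(m - 3)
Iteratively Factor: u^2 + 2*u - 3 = (u - 1)*(u + 3)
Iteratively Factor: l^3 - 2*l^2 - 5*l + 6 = (l + 2)*(l^2 - 4*l + 3) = (l - 1)*(l + 2)*(l - 3)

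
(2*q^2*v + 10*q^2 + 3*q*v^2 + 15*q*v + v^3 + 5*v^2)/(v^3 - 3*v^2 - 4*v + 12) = (2*q^2*v + 10*q^2 + 3*q*v^2 + 15*q*v + v^3 + 5*v^2)/(v^3 - 3*v^2 - 4*v + 12)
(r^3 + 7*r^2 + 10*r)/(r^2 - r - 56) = r*(r^2 + 7*r + 10)/(r^2 - r - 56)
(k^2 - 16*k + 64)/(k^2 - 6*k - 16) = (k - 8)/(k + 2)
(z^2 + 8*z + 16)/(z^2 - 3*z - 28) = (z + 4)/(z - 7)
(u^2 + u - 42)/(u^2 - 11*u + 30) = (u + 7)/(u - 5)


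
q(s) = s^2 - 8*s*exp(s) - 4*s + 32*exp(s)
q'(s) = -8*s*exp(s) + 2*s + 24*exp(s) - 4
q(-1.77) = 18.08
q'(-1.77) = -1.04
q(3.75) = 84.10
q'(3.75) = -251.63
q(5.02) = -1230.40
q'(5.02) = -2440.77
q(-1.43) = 18.16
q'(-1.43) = 1.62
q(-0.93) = 20.15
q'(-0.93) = 6.54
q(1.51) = 86.41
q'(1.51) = 52.98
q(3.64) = 108.39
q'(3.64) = -191.75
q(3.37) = 144.43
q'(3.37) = -83.33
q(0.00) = 32.00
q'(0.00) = 20.00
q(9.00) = -324078.36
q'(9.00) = -388934.03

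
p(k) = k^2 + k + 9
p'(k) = 2*k + 1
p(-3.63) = 18.55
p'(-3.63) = -6.26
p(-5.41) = 32.86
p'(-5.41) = -9.82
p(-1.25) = 9.31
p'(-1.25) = -1.50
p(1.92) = 14.61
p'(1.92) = 4.84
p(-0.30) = 8.79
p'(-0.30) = 0.40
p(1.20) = 11.64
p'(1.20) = 3.40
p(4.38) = 32.56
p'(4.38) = 9.76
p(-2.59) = 13.12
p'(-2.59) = -4.18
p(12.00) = 165.00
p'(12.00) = 25.00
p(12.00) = 165.00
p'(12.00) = 25.00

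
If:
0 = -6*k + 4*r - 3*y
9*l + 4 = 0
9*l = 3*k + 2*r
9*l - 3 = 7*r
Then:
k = -2/3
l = -4/9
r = -1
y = 0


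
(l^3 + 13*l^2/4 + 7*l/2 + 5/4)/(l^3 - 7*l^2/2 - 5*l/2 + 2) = (4*l^2 + 9*l + 5)/(2*(2*l^2 - 9*l + 4))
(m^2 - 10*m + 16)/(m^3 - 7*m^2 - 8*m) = (m - 2)/(m*(m + 1))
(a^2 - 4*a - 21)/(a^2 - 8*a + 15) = (a^2 - 4*a - 21)/(a^2 - 8*a + 15)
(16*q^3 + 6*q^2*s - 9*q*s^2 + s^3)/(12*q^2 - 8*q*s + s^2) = (8*q^2 + 7*q*s - s^2)/(6*q - s)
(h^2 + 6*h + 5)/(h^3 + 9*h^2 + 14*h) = (h^2 + 6*h + 5)/(h*(h^2 + 9*h + 14))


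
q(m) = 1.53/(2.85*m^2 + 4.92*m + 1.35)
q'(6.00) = -0.00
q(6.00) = 0.01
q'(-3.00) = 0.12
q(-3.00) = 0.12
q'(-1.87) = 1.96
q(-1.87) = 0.72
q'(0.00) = -4.13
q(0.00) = 1.13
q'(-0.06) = -6.17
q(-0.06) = 1.44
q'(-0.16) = -15.17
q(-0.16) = 2.41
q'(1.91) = -0.05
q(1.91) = 0.07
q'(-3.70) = 0.05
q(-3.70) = 0.07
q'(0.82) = -0.28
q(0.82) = 0.21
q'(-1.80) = 2.74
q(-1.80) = 0.89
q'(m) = 1.53*(-5.7*m - 4.92)/(2.85*m^2 + 4.92*m + 1.35)^2 = (-8.721*m - 7.5276)/(2.85*m^2 + 4.92*m + 1.35)^2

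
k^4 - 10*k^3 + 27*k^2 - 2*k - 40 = (k - 5)*(k - 4)*(k - 2)*(k + 1)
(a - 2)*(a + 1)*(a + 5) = a^3 + 4*a^2 - 7*a - 10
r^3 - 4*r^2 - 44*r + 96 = (r - 8)*(r - 2)*(r + 6)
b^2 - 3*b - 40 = (b - 8)*(b + 5)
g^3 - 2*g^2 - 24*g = g*(g - 6)*(g + 4)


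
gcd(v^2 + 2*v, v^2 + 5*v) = v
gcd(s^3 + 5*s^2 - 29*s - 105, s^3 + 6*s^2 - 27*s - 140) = s^2 + 2*s - 35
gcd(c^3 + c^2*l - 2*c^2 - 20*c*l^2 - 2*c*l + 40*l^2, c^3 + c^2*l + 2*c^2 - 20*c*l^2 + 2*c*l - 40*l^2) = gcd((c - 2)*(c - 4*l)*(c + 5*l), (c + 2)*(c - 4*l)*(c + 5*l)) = c^2 + c*l - 20*l^2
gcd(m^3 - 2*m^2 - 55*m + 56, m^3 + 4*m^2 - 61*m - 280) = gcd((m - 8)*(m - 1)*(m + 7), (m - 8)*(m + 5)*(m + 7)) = m^2 - m - 56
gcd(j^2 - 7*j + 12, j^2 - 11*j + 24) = j - 3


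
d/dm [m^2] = 2*m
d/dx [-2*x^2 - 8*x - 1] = -4*x - 8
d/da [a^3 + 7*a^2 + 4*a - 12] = 3*a^2 + 14*a + 4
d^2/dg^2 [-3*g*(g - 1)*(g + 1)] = -18*g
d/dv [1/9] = 0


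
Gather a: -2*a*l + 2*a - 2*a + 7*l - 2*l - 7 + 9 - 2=-2*a*l + 5*l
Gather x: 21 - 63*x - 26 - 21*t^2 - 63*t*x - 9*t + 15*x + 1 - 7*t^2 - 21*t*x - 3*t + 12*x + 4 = -28*t^2 - 12*t + x*(-84*t - 36)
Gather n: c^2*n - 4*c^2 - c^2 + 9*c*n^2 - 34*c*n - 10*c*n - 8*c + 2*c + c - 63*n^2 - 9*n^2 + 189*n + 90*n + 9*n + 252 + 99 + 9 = -5*c^2 - 5*c + n^2*(9*c - 72) + n*(c^2 - 44*c + 288) + 360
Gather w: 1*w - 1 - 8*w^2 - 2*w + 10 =-8*w^2 - w + 9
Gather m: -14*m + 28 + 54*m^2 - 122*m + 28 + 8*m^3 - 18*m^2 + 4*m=8*m^3 + 36*m^2 - 132*m + 56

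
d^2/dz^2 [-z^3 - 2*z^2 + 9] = -6*z - 4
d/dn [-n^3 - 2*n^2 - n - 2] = -3*n^2 - 4*n - 1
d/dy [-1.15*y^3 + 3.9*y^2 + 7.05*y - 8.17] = -3.45*y^2 + 7.8*y + 7.05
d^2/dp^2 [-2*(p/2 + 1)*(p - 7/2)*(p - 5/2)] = 8 - 6*p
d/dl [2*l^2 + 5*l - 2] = 4*l + 5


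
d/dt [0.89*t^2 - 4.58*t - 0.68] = 1.78*t - 4.58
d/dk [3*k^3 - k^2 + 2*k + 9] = 9*k^2 - 2*k + 2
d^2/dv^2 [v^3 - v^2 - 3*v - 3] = 6*v - 2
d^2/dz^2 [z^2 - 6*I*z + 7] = 2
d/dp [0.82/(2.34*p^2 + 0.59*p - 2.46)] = (-3.8376*p - 0.4838)/(2.34*p^2 + 0.59*p - 2.46)^2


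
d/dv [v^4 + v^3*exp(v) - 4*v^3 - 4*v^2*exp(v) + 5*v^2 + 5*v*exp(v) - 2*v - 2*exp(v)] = v^3*exp(v) + 4*v^3 - v^2*exp(v) - 12*v^2 - 3*v*exp(v) + 10*v + 3*exp(v) - 2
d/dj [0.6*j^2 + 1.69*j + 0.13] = 1.2*j + 1.69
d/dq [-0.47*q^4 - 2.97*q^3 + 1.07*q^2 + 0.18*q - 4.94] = -1.88*q^3 - 8.91*q^2 + 2.14*q + 0.18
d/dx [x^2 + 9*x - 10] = 2*x + 9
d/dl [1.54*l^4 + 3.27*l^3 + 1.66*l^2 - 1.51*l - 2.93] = 6.16*l^3 + 9.81*l^2 + 3.32*l - 1.51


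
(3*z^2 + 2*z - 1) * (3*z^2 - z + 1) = 9*z^4 + 3*z^3 - 2*z^2 + 3*z - 1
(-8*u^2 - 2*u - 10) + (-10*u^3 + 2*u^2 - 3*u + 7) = -10*u^3 - 6*u^2 - 5*u - 3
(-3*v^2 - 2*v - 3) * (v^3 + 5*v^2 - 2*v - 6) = -3*v^5 - 17*v^4 - 7*v^3 + 7*v^2 + 18*v + 18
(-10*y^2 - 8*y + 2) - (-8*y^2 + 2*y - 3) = -2*y^2 - 10*y + 5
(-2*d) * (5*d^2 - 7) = -10*d^3 + 14*d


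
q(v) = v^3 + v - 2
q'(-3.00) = 28.00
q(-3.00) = -32.00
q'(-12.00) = 433.00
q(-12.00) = -1742.00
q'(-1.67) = 9.37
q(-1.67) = -8.33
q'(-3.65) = 40.97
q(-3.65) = -54.28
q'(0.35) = 1.37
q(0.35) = -1.61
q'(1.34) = 6.39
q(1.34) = 1.75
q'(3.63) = 40.53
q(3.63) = 49.46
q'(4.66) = 66.15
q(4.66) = 103.85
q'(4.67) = 66.43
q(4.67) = 104.52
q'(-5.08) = 78.42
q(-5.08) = -138.18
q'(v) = 3*v^2 + 1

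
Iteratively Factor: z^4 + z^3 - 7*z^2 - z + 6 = (z + 3)*(z^3 - 2*z^2 - z + 2) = (z - 1)*(z + 3)*(z^2 - z - 2) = (z - 2)*(z - 1)*(z + 3)*(z + 1)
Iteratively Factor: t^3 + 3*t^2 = (t)*(t^2 + 3*t) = t^2*(t + 3)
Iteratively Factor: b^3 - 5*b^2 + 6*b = (b - 3)*(b^2 - 2*b) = (b - 3)*(b - 2)*(b)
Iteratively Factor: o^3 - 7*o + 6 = (o - 1)*(o^2 + o - 6) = (o - 2)*(o - 1)*(o + 3)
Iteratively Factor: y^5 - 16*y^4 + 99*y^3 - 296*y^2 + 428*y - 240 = (y - 5)*(y^4 - 11*y^3 + 44*y^2 - 76*y + 48) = (y - 5)*(y - 3)*(y^3 - 8*y^2 + 20*y - 16) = (y - 5)*(y - 4)*(y - 3)*(y^2 - 4*y + 4) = (y - 5)*(y - 4)*(y - 3)*(y - 2)*(y - 2)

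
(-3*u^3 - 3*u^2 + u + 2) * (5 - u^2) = 3*u^5 + 3*u^4 - 16*u^3 - 17*u^2 + 5*u + 10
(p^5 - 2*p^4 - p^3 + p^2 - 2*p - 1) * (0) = 0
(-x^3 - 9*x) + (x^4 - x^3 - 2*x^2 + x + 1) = x^4 - 2*x^3 - 2*x^2 - 8*x + 1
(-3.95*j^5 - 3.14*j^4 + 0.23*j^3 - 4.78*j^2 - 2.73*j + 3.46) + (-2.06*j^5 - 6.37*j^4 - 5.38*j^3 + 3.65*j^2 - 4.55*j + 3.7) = -6.01*j^5 - 9.51*j^4 - 5.15*j^3 - 1.13*j^2 - 7.28*j + 7.16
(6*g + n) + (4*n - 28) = 6*g + 5*n - 28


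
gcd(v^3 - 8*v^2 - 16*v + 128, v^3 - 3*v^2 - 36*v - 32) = v^2 - 4*v - 32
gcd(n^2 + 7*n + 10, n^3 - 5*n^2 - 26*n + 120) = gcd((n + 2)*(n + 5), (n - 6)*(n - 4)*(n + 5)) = n + 5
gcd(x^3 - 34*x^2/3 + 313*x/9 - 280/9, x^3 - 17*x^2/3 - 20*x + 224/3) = x^2 - 29*x/3 + 56/3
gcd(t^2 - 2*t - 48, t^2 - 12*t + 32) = t - 8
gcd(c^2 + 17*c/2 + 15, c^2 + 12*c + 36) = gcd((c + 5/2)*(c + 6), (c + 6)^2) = c + 6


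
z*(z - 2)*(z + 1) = z^3 - z^2 - 2*z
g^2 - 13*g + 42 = (g - 7)*(g - 6)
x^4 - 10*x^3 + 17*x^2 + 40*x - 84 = (x - 7)*(x - 3)*(x - 2)*(x + 2)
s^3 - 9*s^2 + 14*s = s*(s - 7)*(s - 2)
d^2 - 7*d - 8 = (d - 8)*(d + 1)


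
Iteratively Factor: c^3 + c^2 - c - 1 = (c - 1)*(c^2 + 2*c + 1) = (c - 1)*(c + 1)*(c + 1)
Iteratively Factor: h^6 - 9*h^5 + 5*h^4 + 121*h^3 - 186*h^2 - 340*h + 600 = (h + 2)*(h^5 - 11*h^4 + 27*h^3 + 67*h^2 - 320*h + 300) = (h - 5)*(h + 2)*(h^4 - 6*h^3 - 3*h^2 + 52*h - 60) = (h - 5)*(h - 2)*(h + 2)*(h^3 - 4*h^2 - 11*h + 30) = (h - 5)*(h - 2)^2*(h + 2)*(h^2 - 2*h - 15) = (h - 5)*(h - 2)^2*(h + 2)*(h + 3)*(h - 5)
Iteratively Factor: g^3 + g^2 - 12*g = (g - 3)*(g^2 + 4*g) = (g - 3)*(g + 4)*(g)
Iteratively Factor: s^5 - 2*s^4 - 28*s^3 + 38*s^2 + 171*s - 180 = (s - 1)*(s^4 - s^3 - 29*s^2 + 9*s + 180) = (s - 1)*(s + 4)*(s^3 - 5*s^2 - 9*s + 45) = (s - 1)*(s + 3)*(s + 4)*(s^2 - 8*s + 15) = (s - 5)*(s - 1)*(s + 3)*(s + 4)*(s - 3)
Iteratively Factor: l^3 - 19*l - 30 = (l - 5)*(l^2 + 5*l + 6) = (l - 5)*(l + 2)*(l + 3)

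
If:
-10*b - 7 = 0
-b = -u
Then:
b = -7/10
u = -7/10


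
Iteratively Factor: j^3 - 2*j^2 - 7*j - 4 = (j + 1)*(j^2 - 3*j - 4) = (j - 4)*(j + 1)*(j + 1)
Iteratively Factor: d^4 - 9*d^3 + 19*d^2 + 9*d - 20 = (d - 5)*(d^3 - 4*d^2 - d + 4) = (d - 5)*(d + 1)*(d^2 - 5*d + 4) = (d - 5)*(d - 4)*(d + 1)*(d - 1)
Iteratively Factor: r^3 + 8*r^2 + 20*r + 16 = (r + 2)*(r^2 + 6*r + 8) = (r + 2)^2*(r + 4)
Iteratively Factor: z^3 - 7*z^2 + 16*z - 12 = (z - 3)*(z^2 - 4*z + 4) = (z - 3)*(z - 2)*(z - 2)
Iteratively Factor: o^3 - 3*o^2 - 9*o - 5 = (o + 1)*(o^2 - 4*o - 5) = (o + 1)^2*(o - 5)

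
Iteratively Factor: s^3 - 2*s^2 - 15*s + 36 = (s - 3)*(s^2 + s - 12) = (s - 3)^2*(s + 4)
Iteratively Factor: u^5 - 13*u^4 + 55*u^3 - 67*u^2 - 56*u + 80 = (u - 1)*(u^4 - 12*u^3 + 43*u^2 - 24*u - 80) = (u - 5)*(u - 1)*(u^3 - 7*u^2 + 8*u + 16) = (u - 5)*(u - 4)*(u - 1)*(u^2 - 3*u - 4) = (u - 5)*(u - 4)^2*(u - 1)*(u + 1)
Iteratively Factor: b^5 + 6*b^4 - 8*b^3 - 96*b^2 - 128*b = (b - 4)*(b^4 + 10*b^3 + 32*b^2 + 32*b) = b*(b - 4)*(b^3 + 10*b^2 + 32*b + 32) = b*(b - 4)*(b + 4)*(b^2 + 6*b + 8) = b*(b - 4)*(b + 2)*(b + 4)*(b + 4)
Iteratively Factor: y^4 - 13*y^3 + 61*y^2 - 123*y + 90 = (y - 3)*(y^3 - 10*y^2 + 31*y - 30) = (y - 3)*(y - 2)*(y^2 - 8*y + 15) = (y - 3)^2*(y - 2)*(y - 5)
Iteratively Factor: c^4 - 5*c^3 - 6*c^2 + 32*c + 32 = (c + 2)*(c^3 - 7*c^2 + 8*c + 16) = (c - 4)*(c + 2)*(c^2 - 3*c - 4) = (c - 4)*(c + 1)*(c + 2)*(c - 4)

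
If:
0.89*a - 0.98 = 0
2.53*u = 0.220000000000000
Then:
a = 1.10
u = 0.09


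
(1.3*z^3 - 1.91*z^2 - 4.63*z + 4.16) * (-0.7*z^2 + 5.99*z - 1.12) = -0.91*z^5 + 9.124*z^4 - 9.6559*z^3 - 28.5065*z^2 + 30.104*z - 4.6592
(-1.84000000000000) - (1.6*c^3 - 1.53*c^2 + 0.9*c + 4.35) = -1.6*c^3 + 1.53*c^2 - 0.9*c - 6.19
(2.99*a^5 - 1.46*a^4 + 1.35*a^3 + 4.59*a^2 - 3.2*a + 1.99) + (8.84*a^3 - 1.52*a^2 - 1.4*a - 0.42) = 2.99*a^5 - 1.46*a^4 + 10.19*a^3 + 3.07*a^2 - 4.6*a + 1.57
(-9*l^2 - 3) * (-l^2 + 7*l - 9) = 9*l^4 - 63*l^3 + 84*l^2 - 21*l + 27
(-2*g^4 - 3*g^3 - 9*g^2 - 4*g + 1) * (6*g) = -12*g^5 - 18*g^4 - 54*g^3 - 24*g^2 + 6*g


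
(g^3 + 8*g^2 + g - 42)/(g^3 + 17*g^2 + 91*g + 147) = (g - 2)/(g + 7)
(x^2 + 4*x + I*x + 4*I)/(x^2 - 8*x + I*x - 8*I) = (x + 4)/(x - 8)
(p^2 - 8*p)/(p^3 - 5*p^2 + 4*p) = (p - 8)/(p^2 - 5*p + 4)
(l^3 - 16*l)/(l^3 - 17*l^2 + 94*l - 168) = l*(l + 4)/(l^2 - 13*l + 42)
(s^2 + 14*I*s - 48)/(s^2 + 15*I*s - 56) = (s + 6*I)/(s + 7*I)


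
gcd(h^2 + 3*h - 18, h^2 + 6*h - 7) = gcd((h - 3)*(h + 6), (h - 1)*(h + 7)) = 1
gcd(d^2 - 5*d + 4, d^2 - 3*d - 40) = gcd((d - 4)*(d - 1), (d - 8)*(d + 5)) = 1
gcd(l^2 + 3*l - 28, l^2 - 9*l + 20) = l - 4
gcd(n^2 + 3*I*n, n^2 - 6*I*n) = n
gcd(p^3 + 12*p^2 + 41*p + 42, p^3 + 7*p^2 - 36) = p + 3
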